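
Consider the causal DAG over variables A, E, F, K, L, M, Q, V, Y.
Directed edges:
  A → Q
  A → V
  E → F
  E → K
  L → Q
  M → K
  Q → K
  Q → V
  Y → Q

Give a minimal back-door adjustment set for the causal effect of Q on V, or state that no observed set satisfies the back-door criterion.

desc(Q)\{Q}={K,V}; candidates ⊆ {A,E,F,L,M,Y}.
size 0: {}; under {} Q still reaches {A,L,V,Y} ∋ V.
{A}: Q⊥V given {A} in G with Q→· removed — back-door holds.

Q→V: minimal back-door set {A}.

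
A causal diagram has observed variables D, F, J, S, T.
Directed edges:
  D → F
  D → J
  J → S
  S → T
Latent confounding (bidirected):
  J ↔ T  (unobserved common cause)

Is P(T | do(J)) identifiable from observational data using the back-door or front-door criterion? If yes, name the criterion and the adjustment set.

P(T|do(J)): frontdoor, adjust for {S}.

desc(J)\{J}={S,T}; candidates ⊆ {D,F}.
J↔T: latent back-door arc(s) into J.
size 0: {}; under {} J still reaches {D,F,T} ∋ T.
size 1: {D}, {F}; under {D} J still reaches {T} ∋ T.
size 2: {D,F}; under {D,F} J still reaches {T} ∋ T.
J↔T cannot be blocked by any observed set — no back-door set.
{S}: (i) intercepts every directed J→T path; (ii) no back-door J→{S}; (iii) {J} blocks every back-door {S}→T. Front-door holds.
P(T|do(J)) = Σ_{S} P(S|J) Σ_{J'} P(T|S,J')P(J').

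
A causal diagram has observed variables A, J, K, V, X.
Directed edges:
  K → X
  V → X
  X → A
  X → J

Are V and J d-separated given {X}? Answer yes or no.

Bayes-Ball from V | {X} reaches {K}.
J ∉ reach(V|{X}) ⇒ V ⊥ J | {X}.

Yes — V ⊥ J | {X}.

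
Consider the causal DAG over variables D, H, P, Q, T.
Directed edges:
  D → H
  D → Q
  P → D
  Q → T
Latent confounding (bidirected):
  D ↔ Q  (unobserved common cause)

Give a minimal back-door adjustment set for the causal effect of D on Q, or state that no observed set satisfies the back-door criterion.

D→Q: no observed back-door set.

desc(D)\{D}={H,Q,T}; candidates ⊆ {P}.
D↔Q: latent back-door arc(s) into D.
size 0: {}; under {} D still reaches {P,Q,T} ∋ Q.
size 1: {P}; under {P} D still reaches {Q,T} ∋ Q.
D↔Q cannot be blocked by any observed set — no back-door set.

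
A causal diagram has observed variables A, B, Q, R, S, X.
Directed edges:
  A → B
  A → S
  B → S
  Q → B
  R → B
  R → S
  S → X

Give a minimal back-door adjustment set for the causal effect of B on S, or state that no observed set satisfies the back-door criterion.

desc(B)\{B}={S,X}; candidates ⊆ {A,Q,R}.
size 0: {}; under {} B still reaches {A,Q,R,S,X} ∋ S.
size 1: {A}, {Q}, {R}; under {A} B still reaches {Q,R,S,X} ∋ S.
{A,R}: B⊥S given {A,R} in G with B→· removed — back-door holds.

B→S: minimal back-door set {A, R}.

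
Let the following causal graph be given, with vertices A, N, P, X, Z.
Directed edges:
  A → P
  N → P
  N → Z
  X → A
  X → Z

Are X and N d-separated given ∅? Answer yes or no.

Yes — X ⊥ N | ∅.

Bayes-Ball from X | ∅ reaches {A,P,Z}.
N ∉ reach(X|∅) ⇒ X ⊥ N | ∅.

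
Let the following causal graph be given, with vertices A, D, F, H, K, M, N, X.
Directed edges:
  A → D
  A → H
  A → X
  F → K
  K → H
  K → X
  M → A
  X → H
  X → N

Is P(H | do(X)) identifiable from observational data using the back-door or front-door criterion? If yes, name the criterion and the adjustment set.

P(H|do(X)): backdoor, adjust for {A, K}.

desc(X)\{X}={H,N}; candidates ⊆ {A,D,F,K,M}.
size 0: {}; under {} X still reaches {A,D,F,H,K,M} ∋ H.
size 1: {A}, {D}, {F} …(+2); under {A} X still reaches {F,H,K} ∋ H.
{A,K}: X⊥H given {A,K} in G with X→· removed — back-door holds.
P(H|do(X)) = Σ_{A,K} P(H|X,A,K)·P(A,K).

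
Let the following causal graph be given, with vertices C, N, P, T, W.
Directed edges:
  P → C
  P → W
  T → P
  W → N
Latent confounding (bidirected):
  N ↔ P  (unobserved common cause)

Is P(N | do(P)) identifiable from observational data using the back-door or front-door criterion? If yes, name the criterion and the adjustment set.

P(N|do(P)): frontdoor, adjust for {W}.

desc(P)\{P}={C,N,W}; candidates ⊆ {T}.
P↔N: latent back-door arc(s) into P.
size 0: {}; under {} P still reaches {N,T} ∋ N.
size 1: {T}; under {T} P still reaches {N} ∋ N.
P↔N cannot be blocked by any observed set — no back-door set.
{W}: (i) intercepts every directed P→N path; (ii) no back-door P→{W}; (iii) {P} blocks every back-door {W}→N. Front-door holds.
P(N|do(P)) = Σ_{W} P(W|P) Σ_{P'} P(N|W,P')P(P').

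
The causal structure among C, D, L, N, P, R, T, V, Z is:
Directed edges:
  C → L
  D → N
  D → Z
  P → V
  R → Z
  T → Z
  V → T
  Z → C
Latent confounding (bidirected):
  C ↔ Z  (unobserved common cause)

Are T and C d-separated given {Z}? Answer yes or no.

Bayes-Ball from T | {Z} reaches {C,D,L,N,P,R,V}.
C ∈ reach(T|{Z}) ⇒ T ⊥̸ C | {Z}.

No — T and C are d-connected given {Z}.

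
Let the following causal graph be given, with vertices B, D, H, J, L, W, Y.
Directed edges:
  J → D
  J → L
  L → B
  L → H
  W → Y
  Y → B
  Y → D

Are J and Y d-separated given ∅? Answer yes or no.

Yes — J ⊥ Y | ∅.

Bayes-Ball from J | ∅ reaches {B,D,H,L}.
Y ∉ reach(J|∅) ⇒ J ⊥ Y | ∅.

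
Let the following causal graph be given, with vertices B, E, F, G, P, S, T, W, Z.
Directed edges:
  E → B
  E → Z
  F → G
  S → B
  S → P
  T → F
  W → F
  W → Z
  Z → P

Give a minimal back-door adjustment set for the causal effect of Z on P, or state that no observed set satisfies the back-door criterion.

desc(Z)\{Z}={P}; candidates ⊆ {B,E,F,G,S,T,W}.
∅: Z⊥P given ∅ in G with Z→· removed — back-door holds.

Z→P: minimal back-door set ∅.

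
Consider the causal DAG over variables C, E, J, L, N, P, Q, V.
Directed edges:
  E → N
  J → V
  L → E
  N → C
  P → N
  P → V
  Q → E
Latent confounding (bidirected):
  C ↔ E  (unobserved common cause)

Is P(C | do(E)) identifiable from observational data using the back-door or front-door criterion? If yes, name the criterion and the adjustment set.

P(C|do(E)): frontdoor, adjust for {N}.

desc(E)\{E}={C,N}; candidates ⊆ {J,L,P,Q,V}.
E↔C: latent back-door arc(s) into E.
size 0: {}; under {} E still reaches {C,L,Q} ∋ C.
size 1: {J}, {L}, {P} …(+2); under {J} E still reaches {C,L,Q} ∋ C.
size 2: {J,L}, {J,P}, {J,Q} …(+7); under {J,L} E still reaches {C,Q} ∋ C.
E↔C cannot be blocked by any observed set — no back-door set.
{N}: (i) intercepts every directed E→C path; (ii) no back-door E→{N}; (iii) {E} blocks every back-door {N}→C. Front-door holds.
P(C|do(E)) = Σ_{N} P(N|E) Σ_{E'} P(C|N,E')P(E').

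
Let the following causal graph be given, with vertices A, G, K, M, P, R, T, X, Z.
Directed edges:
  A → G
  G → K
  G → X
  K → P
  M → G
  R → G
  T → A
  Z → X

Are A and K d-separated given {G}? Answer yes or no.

Yes — A ⊥ K | {G}.

Bayes-Ball from A | {G} reaches {M,R,T}.
K ∉ reach(A|{G}) ⇒ A ⊥ K | {G}.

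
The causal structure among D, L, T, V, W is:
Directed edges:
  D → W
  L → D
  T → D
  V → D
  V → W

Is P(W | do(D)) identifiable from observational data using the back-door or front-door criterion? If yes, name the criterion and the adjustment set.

P(W|do(D)): backdoor, adjust for {V}.

desc(D)\{D}={W}; candidates ⊆ {L,T,V}.
size 0: {}; under {} D still reaches {L,T,V,W} ∋ W.
{V}: D⊥W given {V} in G with D→· removed — back-door holds.
P(W|do(D)) = Σ_{V} P(W|D,V)·P(V).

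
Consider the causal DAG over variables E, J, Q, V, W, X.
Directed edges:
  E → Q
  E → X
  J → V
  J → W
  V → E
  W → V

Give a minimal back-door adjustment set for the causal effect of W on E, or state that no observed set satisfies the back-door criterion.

W→E: minimal back-door set {J}.

desc(W)\{W}={E,Q,V,X}; candidates ⊆ {J}.
size 0: {}; under {} W still reaches {E,J,Q,V,X} ∋ E.
{J}: W⊥E given {J} in G with W→· removed — back-door holds.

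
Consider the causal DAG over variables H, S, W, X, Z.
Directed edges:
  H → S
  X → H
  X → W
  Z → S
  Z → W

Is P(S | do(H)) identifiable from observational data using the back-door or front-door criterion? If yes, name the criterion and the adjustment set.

P(S|do(H)): backdoor, adjust for ∅.

desc(H)\{H}={S}; candidates ⊆ {W,X,Z}.
∅: H⊥S given ∅ in G with H→· removed — back-door holds.
P(S|do(H)) = P(S|H) — no adjustment needed.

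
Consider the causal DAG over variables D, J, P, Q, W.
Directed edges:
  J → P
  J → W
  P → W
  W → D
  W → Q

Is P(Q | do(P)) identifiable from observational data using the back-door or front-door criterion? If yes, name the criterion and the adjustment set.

desc(P)\{P}={D,Q,W}; candidates ⊆ {J}.
size 0: {}; under {} P still reaches {D,J,Q,W} ∋ Q.
{J}: P⊥Q given {J} in G with P→· removed — back-door holds.
P(Q|do(P)) = Σ_{J} P(Q|P,J)·P(J).

P(Q|do(P)): backdoor, adjust for {J}.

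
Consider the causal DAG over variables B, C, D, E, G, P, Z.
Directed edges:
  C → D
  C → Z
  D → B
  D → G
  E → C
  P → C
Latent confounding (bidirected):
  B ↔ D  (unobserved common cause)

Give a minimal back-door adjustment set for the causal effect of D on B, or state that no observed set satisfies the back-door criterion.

desc(D)\{D}={B,G}; candidates ⊆ {C,E,P,Z}.
D↔B: latent back-door arc(s) into D.
size 0: {}; under {} D still reaches {B,C,E,P,Z} ∋ B.
size 1: {C}, {E}, {P} …(+1); under {C} D still reaches {B} ∋ B.
size 2: {C,E}, {C,P}, {C,Z} …(+3); under {C,E} D still reaches {B} ∋ B.
D↔B cannot be blocked by any observed set — no back-door set.

D→B: no observed back-door set.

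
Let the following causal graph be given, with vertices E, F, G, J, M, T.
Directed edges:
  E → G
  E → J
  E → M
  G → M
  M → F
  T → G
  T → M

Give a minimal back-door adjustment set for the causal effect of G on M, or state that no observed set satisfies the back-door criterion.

desc(G)\{G}={F,M}; candidates ⊆ {E,J,T}.
size 0: {}; under {} G still reaches {E,F,J,M,T} ∋ M.
size 1: {E}, {J}, {T}; under {E} G still reaches {F,M,T} ∋ M.
{E,T}: G⊥M given {E,T} in G with G→· removed — back-door holds.

G→M: minimal back-door set {E, T}.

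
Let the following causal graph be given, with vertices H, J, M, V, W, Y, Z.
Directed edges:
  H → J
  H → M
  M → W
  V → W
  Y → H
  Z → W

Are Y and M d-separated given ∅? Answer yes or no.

Bayes-Ball from Y | ∅ reaches {H,J,M,W}.
M ∈ reach(Y|∅) ⇒ Y ⊥̸ M | ∅.

No — Y and M are d-connected given ∅.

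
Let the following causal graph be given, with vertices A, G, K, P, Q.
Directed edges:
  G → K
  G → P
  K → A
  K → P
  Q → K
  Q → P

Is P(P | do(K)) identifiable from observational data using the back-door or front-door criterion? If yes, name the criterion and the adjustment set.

desc(K)\{K}={A,P}; candidates ⊆ {G,Q}.
size 0: {}; under {} K still reaches {G,P,Q} ∋ P.
size 1: {G}, {Q}; under {G} K still reaches {P,Q} ∋ P.
{G,Q}: K⊥P given {G,Q} in G with K→· removed — back-door holds.
P(P|do(K)) = Σ_{G,Q} P(P|K,G,Q)·P(G,Q).

P(P|do(K)): backdoor, adjust for {G, Q}.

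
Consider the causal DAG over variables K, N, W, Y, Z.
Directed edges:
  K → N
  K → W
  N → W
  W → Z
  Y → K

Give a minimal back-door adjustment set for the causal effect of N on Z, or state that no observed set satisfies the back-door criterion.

N→Z: minimal back-door set {K}.

desc(N)\{N}={W,Z}; candidates ⊆ {K,Y}.
size 0: {}; under {} N still reaches {K,W,Y,Z} ∋ Z.
{K}: N⊥Z given {K} in G with N→· removed — back-door holds.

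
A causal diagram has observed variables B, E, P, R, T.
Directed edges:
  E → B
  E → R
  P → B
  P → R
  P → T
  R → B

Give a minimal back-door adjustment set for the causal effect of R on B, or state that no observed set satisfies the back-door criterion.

R→B: minimal back-door set {E, P}.

desc(R)\{R}={B}; candidates ⊆ {E,P,T}.
size 0: {}; under {} R still reaches {B,E,P,T} ∋ B.
size 1: {E}, {P}, {T}; under {E} R still reaches {B,P,T} ∋ B.
{E,P}: R⊥B given {E,P} in G with R→· removed — back-door holds.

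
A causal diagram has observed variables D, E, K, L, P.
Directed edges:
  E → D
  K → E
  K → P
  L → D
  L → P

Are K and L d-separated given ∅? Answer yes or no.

Bayes-Ball from K | ∅ reaches {D,E,P}.
L ∉ reach(K|∅) ⇒ K ⊥ L | ∅.

Yes — K ⊥ L | ∅.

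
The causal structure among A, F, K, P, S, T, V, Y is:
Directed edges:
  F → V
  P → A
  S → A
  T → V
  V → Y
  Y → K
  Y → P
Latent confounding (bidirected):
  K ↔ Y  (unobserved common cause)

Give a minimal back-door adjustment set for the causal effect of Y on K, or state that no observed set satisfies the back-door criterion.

Y→K: no observed back-door set.

desc(Y)\{Y}={A,K,P}; candidates ⊆ {F,S,T,V}.
Y↔K: latent back-door arc(s) into Y.
size 0: {}; under {} Y still reaches {F,K,T,V} ∋ K.
size 1: {F}, {S}, {T} …(+1); under {F} Y still reaches {K,T,V} ∋ K.
size 2: {F,S}, {F,T}, {F,V} …(+3); under {F,S} Y still reaches {K,T,V} ∋ K.
Y↔K cannot be blocked by any observed set — no back-door set.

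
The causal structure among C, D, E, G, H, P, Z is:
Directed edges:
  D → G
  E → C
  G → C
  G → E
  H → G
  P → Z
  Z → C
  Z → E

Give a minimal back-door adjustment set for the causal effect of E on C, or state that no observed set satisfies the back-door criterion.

desc(E)\{E}={C}; candidates ⊆ {D,G,H,P,Z}.
size 0: {}; under {} E still reaches {C,D,G,H,P,Z} ∋ C.
size 1: {D}, {G}, {H} …(+2); under {D} E still reaches {C,G,H,P,Z} ∋ C.
{G,Z}: E⊥C given {G,Z} in G with E→· removed — back-door holds.

E→C: minimal back-door set {G, Z}.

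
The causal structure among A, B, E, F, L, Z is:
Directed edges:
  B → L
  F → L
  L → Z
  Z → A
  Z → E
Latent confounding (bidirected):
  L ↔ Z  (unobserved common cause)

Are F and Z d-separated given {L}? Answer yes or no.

No — F and Z are d-connected given {L}.

Bayes-Ball from F | {L} reaches {A,B,E,Z}.
Z ∈ reach(F|{L}) ⇒ F ⊥̸ Z | {L}.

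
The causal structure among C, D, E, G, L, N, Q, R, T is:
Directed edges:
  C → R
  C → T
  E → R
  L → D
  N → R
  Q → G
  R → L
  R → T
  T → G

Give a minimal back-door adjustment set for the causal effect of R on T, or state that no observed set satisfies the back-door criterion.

desc(R)\{R}={D,G,L,T}; candidates ⊆ {C,E,N,Q}.
size 0: {}; under {} R still reaches {C,E,G,N,T} ∋ T.
{C}: R⊥T given {C} in G with R→· removed — back-door holds.

R→T: minimal back-door set {C}.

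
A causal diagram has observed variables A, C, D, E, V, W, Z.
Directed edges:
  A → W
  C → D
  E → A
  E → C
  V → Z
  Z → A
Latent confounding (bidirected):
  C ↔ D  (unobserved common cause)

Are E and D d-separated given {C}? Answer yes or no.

Bayes-Ball from E | {C} reaches {A,D,W}.
D ∈ reach(E|{C}) ⇒ E ⊥̸ D | {C}.

No — E and D are d-connected given {C}.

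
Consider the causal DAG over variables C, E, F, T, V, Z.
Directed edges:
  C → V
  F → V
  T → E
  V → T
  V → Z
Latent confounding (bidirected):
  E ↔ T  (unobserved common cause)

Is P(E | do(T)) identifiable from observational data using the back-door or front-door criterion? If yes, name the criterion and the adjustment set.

P(E|do(T)): not identifiable (no BD/FD set).

desc(T)\{T}={E}; candidates ⊆ {C,F,V,Z}.
T↔E: latent back-door arc(s) into T.
size 0: {}; under {} T still reaches {C,E,F,V,Z} ∋ E.
size 1: {C}, {F}, {V} …(+1); under {C} T still reaches {E,F,V,Z} ∋ E.
size 2: {C,F}, {C,V}, {C,Z} …(+3); under {C,F} T still reaches {E,V,Z} ∋ E.
T↔E cannot be blocked by any observed set — no back-door set.
No mediator lies on a directed T→…→E path.
Neither criterion identifies P(E|do(T)) in this graph.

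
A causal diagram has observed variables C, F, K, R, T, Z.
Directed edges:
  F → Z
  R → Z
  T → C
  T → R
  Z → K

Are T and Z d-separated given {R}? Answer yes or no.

Bayes-Ball from T | {R} reaches {C}.
Z ∉ reach(T|{R}) ⇒ T ⊥ Z | {R}.

Yes — T ⊥ Z | {R}.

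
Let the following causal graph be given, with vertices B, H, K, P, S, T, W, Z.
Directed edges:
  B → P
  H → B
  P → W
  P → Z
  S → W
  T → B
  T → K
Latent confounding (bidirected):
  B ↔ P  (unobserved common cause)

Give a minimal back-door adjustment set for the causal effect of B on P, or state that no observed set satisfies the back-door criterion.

desc(B)\{B}={P,W,Z}; candidates ⊆ {H,K,S,T}.
B↔P: latent back-door arc(s) into B.
size 0: {}; under {} B still reaches {H,K,P,T,W,Z} ∋ P.
size 1: {H}, {K}, {S} …(+1); under {H} B still reaches {K,P,T,W,Z} ∋ P.
size 2: {H,K}, {H,S}, {H,T} …(+3); under {H,K} B still reaches {P,T,W,Z} ∋ P.
B↔P cannot be blocked by any observed set — no back-door set.

B→P: no observed back-door set.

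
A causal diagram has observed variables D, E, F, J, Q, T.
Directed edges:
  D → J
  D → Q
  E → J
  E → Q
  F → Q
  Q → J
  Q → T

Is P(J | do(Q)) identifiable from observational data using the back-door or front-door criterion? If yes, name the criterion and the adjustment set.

desc(Q)\{Q}={J,T}; candidates ⊆ {D,E,F}.
size 0: {}; under {} Q still reaches {D,E,F,J} ∋ J.
size 1: {D}, {E}, {F}; under {D} Q still reaches {E,F,J} ∋ J.
{D,E}: Q⊥J given {D,E} in G with Q→· removed — back-door holds.
P(J|do(Q)) = Σ_{D,E} P(J|Q,D,E)·P(D,E).

P(J|do(Q)): backdoor, adjust for {D, E}.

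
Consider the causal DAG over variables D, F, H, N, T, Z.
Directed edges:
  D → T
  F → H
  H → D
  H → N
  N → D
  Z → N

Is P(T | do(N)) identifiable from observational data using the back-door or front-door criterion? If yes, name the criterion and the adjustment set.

desc(N)\{N}={D,T}; candidates ⊆ {F,H,Z}.
size 0: {}; under {} N still reaches {D,F,H,T,Z} ∋ T.
{H}: N⊥T given {H} in G with N→· removed — back-door holds.
P(T|do(N)) = Σ_{H} P(T|N,H)·P(H).

P(T|do(N)): backdoor, adjust for {H}.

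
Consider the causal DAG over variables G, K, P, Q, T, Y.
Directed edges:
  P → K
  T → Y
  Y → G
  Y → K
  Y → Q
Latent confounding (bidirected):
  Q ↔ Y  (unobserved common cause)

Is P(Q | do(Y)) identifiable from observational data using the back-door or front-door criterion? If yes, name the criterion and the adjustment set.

P(Q|do(Y)): not identifiable (no BD/FD set).

desc(Y)\{Y}={G,K,Q}; candidates ⊆ {P,T}.
Y↔Q: latent back-door arc(s) into Y.
size 0: {}; under {} Y still reaches {Q,T} ∋ Q.
size 1: {P}, {T}; under {P} Y still reaches {Q,T} ∋ Q.
size 2: {P,T}; under {P,T} Y still reaches {Q} ∋ Q.
Y↔Q cannot be blocked by any observed set — no back-door set.
No mediator lies on a directed Y→…→Q path.
Neither criterion identifies P(Q|do(Y)) in this graph.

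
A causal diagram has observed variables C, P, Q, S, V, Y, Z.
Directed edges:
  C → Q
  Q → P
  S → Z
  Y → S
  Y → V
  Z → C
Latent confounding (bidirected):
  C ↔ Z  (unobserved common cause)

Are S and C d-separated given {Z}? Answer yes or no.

No — S and C are d-connected given {Z}.

Bayes-Ball from S | {Z} reaches {C,P,Q,V,Y}.
C ∈ reach(S|{Z}) ⇒ S ⊥̸ C | {Z}.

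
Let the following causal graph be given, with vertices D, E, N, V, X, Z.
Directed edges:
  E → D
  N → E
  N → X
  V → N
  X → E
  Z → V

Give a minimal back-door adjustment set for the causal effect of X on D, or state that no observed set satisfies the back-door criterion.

desc(X)\{X}={D,E}; candidates ⊆ {N,V,Z}.
size 0: {}; under {} X still reaches {D,E,N,V,Z} ∋ D.
{N}: X⊥D given {N} in G with X→· removed — back-door holds.

X→D: minimal back-door set {N}.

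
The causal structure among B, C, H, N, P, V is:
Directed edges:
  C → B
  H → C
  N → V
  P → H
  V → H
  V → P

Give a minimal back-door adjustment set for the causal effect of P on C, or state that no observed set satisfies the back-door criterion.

desc(P)\{P}={B,C,H}; candidates ⊆ {N,V}.
size 0: {}; under {} P still reaches {B,C,H,N,V} ∋ C.
{V}: P⊥C given {V} in G with P→· removed — back-door holds.

P→C: minimal back-door set {V}.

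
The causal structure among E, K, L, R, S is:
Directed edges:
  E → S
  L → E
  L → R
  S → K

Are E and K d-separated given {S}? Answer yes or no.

Bayes-Ball from E | {S} reaches {L,R}.
K ∉ reach(E|{S}) ⇒ E ⊥ K | {S}.

Yes — E ⊥ K | {S}.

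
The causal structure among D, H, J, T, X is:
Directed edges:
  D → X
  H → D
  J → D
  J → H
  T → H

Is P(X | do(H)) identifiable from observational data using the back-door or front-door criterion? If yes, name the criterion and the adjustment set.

P(X|do(H)): backdoor, adjust for {J}.

desc(H)\{H}={D,X}; candidates ⊆ {J,T}.
size 0: {}; under {} H still reaches {D,J,T,X} ∋ X.
{J}: H⊥X given {J} in G with H→· removed — back-door holds.
P(X|do(H)) = Σ_{J} P(X|H,J)·P(J).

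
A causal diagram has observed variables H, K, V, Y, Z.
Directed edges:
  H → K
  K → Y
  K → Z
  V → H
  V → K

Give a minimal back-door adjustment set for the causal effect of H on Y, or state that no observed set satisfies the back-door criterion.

H→Y: minimal back-door set {V}.

desc(H)\{H}={K,Y,Z}; candidates ⊆ {V}.
size 0: {}; under {} H still reaches {K,V,Y,Z} ∋ Y.
{V}: H⊥Y given {V} in G with H→· removed — back-door holds.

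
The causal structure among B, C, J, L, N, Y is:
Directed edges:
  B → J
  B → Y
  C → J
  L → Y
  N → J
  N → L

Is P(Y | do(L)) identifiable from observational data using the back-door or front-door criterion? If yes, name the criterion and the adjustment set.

desc(L)\{L}={Y}; candidates ⊆ {B,C,J,N}.
∅: L⊥Y given ∅ in G with L→· removed — back-door holds.
P(Y|do(L)) = P(Y|L) — no adjustment needed.

P(Y|do(L)): backdoor, adjust for ∅.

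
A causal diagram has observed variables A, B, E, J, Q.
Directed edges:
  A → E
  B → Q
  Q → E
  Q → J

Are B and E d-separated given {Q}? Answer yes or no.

Bayes-Ball from B | {Q} reaches ∅.
E ∉ reach(B|{Q}) ⇒ B ⊥ E | {Q}.

Yes — B ⊥ E | {Q}.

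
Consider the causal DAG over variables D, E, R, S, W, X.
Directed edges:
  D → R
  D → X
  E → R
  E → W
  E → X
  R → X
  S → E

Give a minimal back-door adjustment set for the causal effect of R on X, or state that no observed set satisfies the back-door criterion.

R→X: minimal back-door set {D, E}.

desc(R)\{R}={X}; candidates ⊆ {D,E,S,W}.
size 0: {}; under {} R still reaches {D,E,S,W,X} ∋ X.
size 1: {D}, {E}, {S} …(+1); under {D} R still reaches {E,S,W,X} ∋ X.
{D,E}: R⊥X given {D,E} in G with R→· removed — back-door holds.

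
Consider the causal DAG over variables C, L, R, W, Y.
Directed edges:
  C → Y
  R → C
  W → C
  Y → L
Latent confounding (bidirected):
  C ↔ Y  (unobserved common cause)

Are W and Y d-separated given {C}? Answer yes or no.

Bayes-Ball from W | {C} reaches {L,R,Y}.
Y ∈ reach(W|{C}) ⇒ W ⊥̸ Y | {C}.

No — W and Y are d-connected given {C}.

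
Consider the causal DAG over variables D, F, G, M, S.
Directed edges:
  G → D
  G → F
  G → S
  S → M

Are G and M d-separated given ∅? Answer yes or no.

Bayes-Ball from G | ∅ reaches {D,F,M,S}.
M ∈ reach(G|∅) ⇒ G ⊥̸ M | ∅.

No — G and M are d-connected given ∅.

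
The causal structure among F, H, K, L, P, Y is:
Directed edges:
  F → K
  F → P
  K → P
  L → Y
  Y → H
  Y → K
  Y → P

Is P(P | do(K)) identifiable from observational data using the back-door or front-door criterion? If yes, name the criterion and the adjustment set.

P(P|do(K)): backdoor, adjust for {F, Y}.

desc(K)\{K}={P}; candidates ⊆ {F,H,L,Y}.
size 0: {}; under {} K still reaches {F,H,L,P,Y} ∋ P.
size 1: {F}, {H}, {L} …(+1); under {F} K still reaches {H,L,P,Y} ∋ P.
{F,Y}: K⊥P given {F,Y} in G with K→· removed — back-door holds.
P(P|do(K)) = Σ_{F,Y} P(P|K,F,Y)·P(F,Y).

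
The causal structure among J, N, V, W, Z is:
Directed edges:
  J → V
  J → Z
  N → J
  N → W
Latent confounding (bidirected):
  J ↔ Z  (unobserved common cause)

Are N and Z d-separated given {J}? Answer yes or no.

No — N and Z are d-connected given {J}.

Bayes-Ball from N | {J} reaches {W,Z}.
Z ∈ reach(N|{J}) ⇒ N ⊥̸ Z | {J}.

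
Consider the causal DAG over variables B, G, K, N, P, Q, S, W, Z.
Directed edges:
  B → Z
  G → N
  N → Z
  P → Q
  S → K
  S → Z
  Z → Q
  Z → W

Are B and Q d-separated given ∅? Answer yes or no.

No — B and Q are d-connected given ∅.

Bayes-Ball from B | ∅ reaches {Q,W,Z}.
Q ∈ reach(B|∅) ⇒ B ⊥̸ Q | ∅.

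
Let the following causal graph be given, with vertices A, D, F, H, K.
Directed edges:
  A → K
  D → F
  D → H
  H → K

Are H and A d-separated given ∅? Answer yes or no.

Yes — H ⊥ A | ∅.

Bayes-Ball from H | ∅ reaches {D,F,K}.
A ∉ reach(H|∅) ⇒ H ⊥ A | ∅.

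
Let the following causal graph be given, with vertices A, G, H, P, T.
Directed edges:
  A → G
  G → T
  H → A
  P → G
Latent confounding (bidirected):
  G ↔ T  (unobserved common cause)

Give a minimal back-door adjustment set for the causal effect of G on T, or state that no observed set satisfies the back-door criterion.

desc(G)\{G}={T}; candidates ⊆ {A,H,P}.
G↔T: latent back-door arc(s) into G.
size 0: {}; under {} G still reaches {A,H,P,T} ∋ T.
size 1: {A}, {H}, {P}; under {A} G still reaches {P,T} ∋ T.
size 2: {A,H}, {A,P}, {H,P}; under {A,H} G still reaches {P,T} ∋ T.
G↔T cannot be blocked by any observed set — no back-door set.

G→T: no observed back-door set.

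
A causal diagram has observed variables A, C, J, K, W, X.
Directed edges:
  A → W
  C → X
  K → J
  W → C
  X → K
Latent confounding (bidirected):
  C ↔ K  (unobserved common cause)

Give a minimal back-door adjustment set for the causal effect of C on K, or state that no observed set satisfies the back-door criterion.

C→K: no observed back-door set.

desc(C)\{C}={J,K,X}; candidates ⊆ {A,W}.
C↔K: latent back-door arc(s) into C.
size 0: {}; under {} C still reaches {A,J,K,W} ∋ K.
size 1: {A}, {W}; under {A} C still reaches {J,K,W} ∋ K.
size 2: {A,W}; under {A,W} C still reaches {J,K} ∋ K.
C↔K cannot be blocked by any observed set — no back-door set.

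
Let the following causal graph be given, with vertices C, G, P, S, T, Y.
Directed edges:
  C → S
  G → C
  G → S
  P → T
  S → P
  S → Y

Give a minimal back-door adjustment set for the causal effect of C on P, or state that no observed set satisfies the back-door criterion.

desc(C)\{C}={P,S,T,Y}; candidates ⊆ {G}.
size 0: {}; under {} C still reaches {G,P,S,T,Y} ∋ P.
{G}: C⊥P given {G} in G with C→· removed — back-door holds.

C→P: minimal back-door set {G}.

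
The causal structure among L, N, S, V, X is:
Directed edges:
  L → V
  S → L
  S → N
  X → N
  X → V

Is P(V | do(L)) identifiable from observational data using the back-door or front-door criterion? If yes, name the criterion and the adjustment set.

desc(L)\{L}={V}; candidates ⊆ {N,S,X}.
∅: L⊥V given ∅ in G with L→· removed — back-door holds.
P(V|do(L)) = P(V|L) — no adjustment needed.

P(V|do(L)): backdoor, adjust for ∅.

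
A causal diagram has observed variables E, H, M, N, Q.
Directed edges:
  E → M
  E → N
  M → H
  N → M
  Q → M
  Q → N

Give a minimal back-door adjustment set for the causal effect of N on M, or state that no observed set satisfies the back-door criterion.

desc(N)\{N}={H,M}; candidates ⊆ {E,Q}.
size 0: {}; under {} N still reaches {E,H,M,Q} ∋ M.
size 1: {E}, {Q}; under {E} N still reaches {H,M,Q} ∋ M.
{E,Q}: N⊥M given {E,Q} in G with N→· removed — back-door holds.

N→M: minimal back-door set {E, Q}.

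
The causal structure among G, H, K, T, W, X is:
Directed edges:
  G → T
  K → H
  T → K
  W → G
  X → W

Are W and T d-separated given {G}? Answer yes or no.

Yes — W ⊥ T | {G}.

Bayes-Ball from W | {G} reaches {X}.
T ∉ reach(W|{G}) ⇒ W ⊥ T | {G}.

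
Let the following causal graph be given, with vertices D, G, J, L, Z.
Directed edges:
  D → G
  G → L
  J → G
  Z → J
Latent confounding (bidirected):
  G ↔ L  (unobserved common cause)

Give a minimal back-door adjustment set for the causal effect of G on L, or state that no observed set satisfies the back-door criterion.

desc(G)\{G}={L}; candidates ⊆ {D,J,Z}.
G↔L: latent back-door arc(s) into G.
size 0: {}; under {} G still reaches {D,J,L,Z} ∋ L.
size 1: {D}, {J}, {Z}; under {D} G still reaches {J,L,Z} ∋ L.
size 2: {D,J}, {D,Z}, {J,Z}; under {D,J} G still reaches {L} ∋ L.
G↔L cannot be blocked by any observed set — no back-door set.

G→L: no observed back-door set.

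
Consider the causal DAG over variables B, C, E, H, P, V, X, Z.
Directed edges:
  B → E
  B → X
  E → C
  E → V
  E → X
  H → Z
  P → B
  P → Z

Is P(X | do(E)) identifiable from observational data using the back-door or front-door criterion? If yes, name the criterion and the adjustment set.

desc(E)\{E}={C,V,X}; candidates ⊆ {B,H,P,Z}.
size 0: {}; under {} E still reaches {B,P,X,Z} ∋ X.
{B}: E⊥X given {B} in G with E→· removed — back-door holds.
P(X|do(E)) = Σ_{B} P(X|E,B)·P(B).

P(X|do(E)): backdoor, adjust for {B}.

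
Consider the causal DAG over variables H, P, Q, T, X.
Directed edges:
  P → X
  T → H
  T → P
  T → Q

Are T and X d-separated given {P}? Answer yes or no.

Yes — T ⊥ X | {P}.

Bayes-Ball from T | {P} reaches {H,Q}.
X ∉ reach(T|{P}) ⇒ T ⊥ X | {P}.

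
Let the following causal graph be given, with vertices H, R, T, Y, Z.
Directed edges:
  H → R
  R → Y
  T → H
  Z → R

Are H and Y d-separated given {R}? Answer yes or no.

Yes — H ⊥ Y | {R}.

Bayes-Ball from H | {R} reaches {T,Z}.
Y ∉ reach(H|{R}) ⇒ H ⊥ Y | {R}.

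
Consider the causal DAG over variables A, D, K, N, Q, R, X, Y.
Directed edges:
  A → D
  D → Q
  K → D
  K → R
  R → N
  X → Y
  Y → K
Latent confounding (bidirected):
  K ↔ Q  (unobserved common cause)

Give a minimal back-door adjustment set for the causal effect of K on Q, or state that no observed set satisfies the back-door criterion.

K→Q: no observed back-door set.

desc(K)\{K}={D,N,Q,R}; candidates ⊆ {A,X,Y}.
K↔Q: latent back-door arc(s) into K.
size 0: {}; under {} K still reaches {Q,X,Y} ∋ Q.
size 1: {A}, {X}, {Y}; under {A} K still reaches {Q,X,Y} ∋ Q.
size 2: {A,X}, {A,Y}, {X,Y}; under {A,X} K still reaches {Q,Y} ∋ Q.
K↔Q cannot be blocked by any observed set — no back-door set.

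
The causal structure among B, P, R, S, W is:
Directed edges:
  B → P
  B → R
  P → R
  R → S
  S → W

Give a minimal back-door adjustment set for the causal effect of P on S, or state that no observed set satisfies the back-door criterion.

desc(P)\{P}={R,S,W}; candidates ⊆ {B}.
size 0: {}; under {} P still reaches {B,R,S,W} ∋ S.
{B}: P⊥S given {B} in G with P→· removed — back-door holds.

P→S: minimal back-door set {B}.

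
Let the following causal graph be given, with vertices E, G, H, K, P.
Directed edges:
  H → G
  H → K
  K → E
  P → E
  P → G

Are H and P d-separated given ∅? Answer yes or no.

Bayes-Ball from H | ∅ reaches {E,G,K}.
P ∉ reach(H|∅) ⇒ H ⊥ P | ∅.

Yes — H ⊥ P | ∅.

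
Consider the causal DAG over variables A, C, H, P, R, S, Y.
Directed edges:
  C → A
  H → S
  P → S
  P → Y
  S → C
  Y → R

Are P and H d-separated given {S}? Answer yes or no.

Bayes-Ball from P | {S} reaches {H,R,Y}.
H ∈ reach(P|{S}) ⇒ P ⊥̸ H | {S}.

No — P and H are d-connected given {S}.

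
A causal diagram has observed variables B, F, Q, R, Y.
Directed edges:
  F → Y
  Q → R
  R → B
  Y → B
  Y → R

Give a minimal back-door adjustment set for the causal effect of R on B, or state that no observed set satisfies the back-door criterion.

R→B: minimal back-door set {Y}.

desc(R)\{R}={B}; candidates ⊆ {F,Q,Y}.
size 0: {}; under {} R still reaches {B,F,Q,Y} ∋ B.
{Y}: R⊥B given {Y} in G with R→· removed — back-door holds.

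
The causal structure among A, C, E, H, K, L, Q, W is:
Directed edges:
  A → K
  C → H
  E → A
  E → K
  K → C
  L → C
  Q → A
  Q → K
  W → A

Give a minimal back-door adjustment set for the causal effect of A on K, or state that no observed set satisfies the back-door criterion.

A→K: minimal back-door set {E, Q}.

desc(A)\{A}={C,H,K}; candidates ⊆ {E,L,Q,W}.
size 0: {}; under {} A still reaches {C,E,H,K,Q,W} ∋ K.
size 1: {E}, {L}, {Q} …(+1); under {E} A still reaches {C,H,K,Q,W} ∋ K.
{E,Q}: A⊥K given {E,Q} in G with A→· removed — back-door holds.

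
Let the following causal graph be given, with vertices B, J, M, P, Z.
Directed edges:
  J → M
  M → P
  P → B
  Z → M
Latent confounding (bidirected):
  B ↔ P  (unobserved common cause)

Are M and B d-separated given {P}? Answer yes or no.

No — M and B are d-connected given {P}.

Bayes-Ball from M | {P} reaches {B,J,Z}.
B ∈ reach(M|{P}) ⇒ M ⊥̸ B | {P}.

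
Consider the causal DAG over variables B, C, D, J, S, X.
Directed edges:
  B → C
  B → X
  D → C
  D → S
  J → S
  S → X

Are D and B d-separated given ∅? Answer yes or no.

Bayes-Ball from D | ∅ reaches {C,S,X}.
B ∉ reach(D|∅) ⇒ D ⊥ B | ∅.

Yes — D ⊥ B | ∅.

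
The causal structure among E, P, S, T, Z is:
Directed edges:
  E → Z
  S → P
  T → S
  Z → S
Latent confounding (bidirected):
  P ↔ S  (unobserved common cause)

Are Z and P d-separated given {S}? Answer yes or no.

No — Z and P are d-connected given {S}.

Bayes-Ball from Z | {S} reaches {E,P,T}.
P ∈ reach(Z|{S}) ⇒ Z ⊥̸ P | {S}.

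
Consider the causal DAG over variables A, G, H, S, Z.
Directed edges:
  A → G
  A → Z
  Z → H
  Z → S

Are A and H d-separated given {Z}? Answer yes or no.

Bayes-Ball from A | {Z} reaches {G}.
H ∉ reach(A|{Z}) ⇒ A ⊥ H | {Z}.

Yes — A ⊥ H | {Z}.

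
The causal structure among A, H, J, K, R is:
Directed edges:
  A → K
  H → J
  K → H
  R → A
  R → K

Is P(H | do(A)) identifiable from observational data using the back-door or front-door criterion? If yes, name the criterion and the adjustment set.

desc(A)\{A}={H,J,K}; candidates ⊆ {R}.
size 0: {}; under {} A still reaches {H,J,K,R} ∋ H.
{R}: A⊥H given {R} in G with A→· removed — back-door holds.
P(H|do(A)) = Σ_{R} P(H|A,R)·P(R).

P(H|do(A)): backdoor, adjust for {R}.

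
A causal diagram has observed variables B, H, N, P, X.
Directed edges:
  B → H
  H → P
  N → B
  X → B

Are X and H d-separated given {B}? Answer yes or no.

Bayes-Ball from X | {B} reaches {N}.
H ∉ reach(X|{B}) ⇒ X ⊥ H | {B}.

Yes — X ⊥ H | {B}.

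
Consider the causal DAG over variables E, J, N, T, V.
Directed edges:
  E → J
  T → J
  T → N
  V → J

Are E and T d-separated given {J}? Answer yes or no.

Bayes-Ball from E | {J} reaches {N,T,V}.
T ∈ reach(E|{J}) ⇒ E ⊥̸ T | {J}.

No — E and T are d-connected given {J}.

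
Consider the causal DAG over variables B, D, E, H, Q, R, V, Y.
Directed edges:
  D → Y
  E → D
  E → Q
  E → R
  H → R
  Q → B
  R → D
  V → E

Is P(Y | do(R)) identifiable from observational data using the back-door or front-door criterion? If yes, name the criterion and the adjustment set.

P(Y|do(R)): backdoor, adjust for {E}.

desc(R)\{R}={D,Y}; candidates ⊆ {B,E,H,Q,V}.
size 0: {}; under {} R still reaches {B,D,E,H,Q,V,Y} ∋ Y.
{E}: R⊥Y given {E} in G with R→· removed — back-door holds.
P(Y|do(R)) = Σ_{E} P(Y|R,E)·P(E).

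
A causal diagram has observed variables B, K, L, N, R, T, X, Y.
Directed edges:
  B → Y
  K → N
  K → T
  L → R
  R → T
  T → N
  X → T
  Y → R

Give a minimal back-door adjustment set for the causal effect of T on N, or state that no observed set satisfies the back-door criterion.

desc(T)\{T}={N}; candidates ⊆ {B,K,L,R,X,Y}.
size 0: {}; under {} T still reaches {B,K,L,N,R,X,Y} ∋ N.
{K}: T⊥N given {K} in G with T→· removed — back-door holds.

T→N: minimal back-door set {K}.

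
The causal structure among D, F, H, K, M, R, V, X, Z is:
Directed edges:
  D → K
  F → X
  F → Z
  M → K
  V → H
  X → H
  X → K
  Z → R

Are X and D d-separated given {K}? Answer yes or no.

No — X and D are d-connected given {K}.

Bayes-Ball from X | {K} reaches {D,F,H,M,R,Z}.
D ∈ reach(X|{K}) ⇒ X ⊥̸ D | {K}.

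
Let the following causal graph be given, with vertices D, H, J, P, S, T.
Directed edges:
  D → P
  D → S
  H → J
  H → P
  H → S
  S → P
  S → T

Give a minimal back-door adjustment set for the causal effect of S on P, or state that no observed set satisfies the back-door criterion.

S→P: minimal back-door set {D, H}.

desc(S)\{S}={P,T}; candidates ⊆ {D,H,J}.
size 0: {}; under {} S still reaches {D,H,J,P} ∋ P.
size 1: {D}, {H}, {J}; under {D} S still reaches {H,J,P} ∋ P.
{D,H}: S⊥P given {D,H} in G with S→· removed — back-door holds.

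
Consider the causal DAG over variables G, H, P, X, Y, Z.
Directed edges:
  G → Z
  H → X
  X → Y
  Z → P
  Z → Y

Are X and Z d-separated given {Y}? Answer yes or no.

Bayes-Ball from X | {Y} reaches {G,H,P,Z}.
Z ∈ reach(X|{Y}) ⇒ X ⊥̸ Z | {Y}.

No — X and Z are d-connected given {Y}.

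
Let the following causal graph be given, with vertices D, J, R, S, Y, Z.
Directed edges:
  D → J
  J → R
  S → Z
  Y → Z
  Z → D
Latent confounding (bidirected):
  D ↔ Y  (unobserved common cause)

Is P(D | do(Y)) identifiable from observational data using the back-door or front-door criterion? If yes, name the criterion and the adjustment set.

desc(Y)\{Y}={D,J,R,Z}; candidates ⊆ {S}.
Y↔D: latent back-door arc(s) into Y.
size 0: {}; under {} Y still reaches {D,J,R} ∋ D.
size 1: {S}; under {S} Y still reaches {D,J,R} ∋ D.
Y↔D cannot be blocked by any observed set — no back-door set.
{Z}: (i) intercepts every directed Y→D path; (ii) no back-door Y→{Z}; (iii) {Y} blocks every back-door {Z}→D. Front-door holds.
P(D|do(Y)) = Σ_{Z} P(Z|Y) Σ_{Y'} P(D|Z,Y')P(Y').

P(D|do(Y)): frontdoor, adjust for {Z}.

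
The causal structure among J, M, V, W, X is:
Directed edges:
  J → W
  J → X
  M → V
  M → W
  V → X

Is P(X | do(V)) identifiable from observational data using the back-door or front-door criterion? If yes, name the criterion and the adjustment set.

P(X|do(V)): backdoor, adjust for ∅.

desc(V)\{V}={X}; candidates ⊆ {J,M,W}.
∅: V⊥X given ∅ in G with V→· removed — back-door holds.
P(X|do(V)) = P(X|V) — no adjustment needed.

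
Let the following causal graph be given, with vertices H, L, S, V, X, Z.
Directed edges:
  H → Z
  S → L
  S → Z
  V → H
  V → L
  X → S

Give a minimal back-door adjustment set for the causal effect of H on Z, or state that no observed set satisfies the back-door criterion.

desc(H)\{H}={Z}; candidates ⊆ {L,S,V,X}.
∅: H⊥Z given ∅ in G with H→· removed — back-door holds.

H→Z: minimal back-door set ∅.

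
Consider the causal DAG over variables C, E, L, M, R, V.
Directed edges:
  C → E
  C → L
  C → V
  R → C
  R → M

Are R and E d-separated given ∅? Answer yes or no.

Bayes-Ball from R | ∅ reaches {C,E,L,M,V}.
E ∈ reach(R|∅) ⇒ R ⊥̸ E | ∅.

No — R and E are d-connected given ∅.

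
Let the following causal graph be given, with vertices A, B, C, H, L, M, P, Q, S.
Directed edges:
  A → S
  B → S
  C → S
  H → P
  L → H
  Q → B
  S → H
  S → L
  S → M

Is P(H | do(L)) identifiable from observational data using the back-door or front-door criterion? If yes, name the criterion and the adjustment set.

desc(L)\{L}={H,P}; candidates ⊆ {A,B,C,M,Q,S}.
size 0: {}; under {} L still reaches {A,B,C,H,M,P,Q,S} ∋ H.
{S}: L⊥H given {S} in G with L→· removed — back-door holds.
P(H|do(L)) = Σ_{S} P(H|L,S)·P(S).

P(H|do(L)): backdoor, adjust for {S}.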